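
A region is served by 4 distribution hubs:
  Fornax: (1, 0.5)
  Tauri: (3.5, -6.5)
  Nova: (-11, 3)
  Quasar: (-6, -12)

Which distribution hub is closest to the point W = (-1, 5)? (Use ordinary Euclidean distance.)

Compare squared distances (the ordering matches that of the actual distances):
d²(W, Fornax) = (-1−1)² + (5−0.5)² = 4 + 20.25 = 24.25
d²(W, Tauri) = (-1−3.5)² + (5−(-6.5))² = 20.25 + 132.25 = 152.5
d²(W, Nova) = (-1−(-11))² + (5−3)² = 100 + 4 = 104
d²(W, Quasar) = (-1−(-6))² + (5−(-12))² = 25 + 289 = 314
Fornax is nearest.

Fornax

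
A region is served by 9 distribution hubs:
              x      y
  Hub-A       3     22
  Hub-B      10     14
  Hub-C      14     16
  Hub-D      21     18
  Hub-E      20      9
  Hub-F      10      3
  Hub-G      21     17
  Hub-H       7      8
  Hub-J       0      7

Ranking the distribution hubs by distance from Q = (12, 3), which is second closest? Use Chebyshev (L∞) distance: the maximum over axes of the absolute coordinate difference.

Hub-H

d(Q, Hub-A) = max(9, 19) = 19
d(Q, Hub-B) = max(2, 11) = 11
d(Q, Hub-C) = max(2, 13) = 13
d(Q, Hub-D) = max(9, 15) = 15
d(Q, Hub-E) = max(8, 6) = 8
d(Q, Hub-F) = max(2, 0) = 2
d(Q, Hub-G) = max(9, 14) = 14
d(Q, Hub-H) = max(5, 5) = 5
d(Q, Hub-J) = max(12, 4) = 12
Sorted ascending: Hub-F, Hub-H, Hub-E, … — the second-nearest is Hub-H.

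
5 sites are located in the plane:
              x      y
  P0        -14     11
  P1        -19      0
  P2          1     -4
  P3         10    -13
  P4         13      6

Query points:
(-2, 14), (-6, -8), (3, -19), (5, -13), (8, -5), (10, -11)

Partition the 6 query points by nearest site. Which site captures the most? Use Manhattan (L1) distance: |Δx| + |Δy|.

(-2, 14) — d to each: P0:15, P1:31, P2:21, P3:39, P4:23 → nearest is P0
(-6, -8) — d to each: P0:27, P1:21, P2:11, P3:21, P4:33 → nearest is P2
(3, -19) — d to each: P0:47, P1:41, P2:17, P3:13, P4:35 → nearest is P3
(5, -13) — d to each: P0:43, P1:37, P2:13, P3:5, P4:27 → nearest is P3
(8, -5) — d to each: P0:38, P1:32, P2:8, P3:10, P4:16 → nearest is P2
(10, -11) — d to each: P0:46, P1:40, P2:16, P3:2, P4:20 → nearest is P3
Tally — P0:1, P2:2, P3:3. P3 captures the most (3).

P3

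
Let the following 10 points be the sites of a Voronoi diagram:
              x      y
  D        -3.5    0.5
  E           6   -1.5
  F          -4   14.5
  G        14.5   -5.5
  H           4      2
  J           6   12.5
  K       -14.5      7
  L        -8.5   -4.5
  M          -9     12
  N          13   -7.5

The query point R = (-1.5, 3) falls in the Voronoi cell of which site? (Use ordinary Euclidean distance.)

D

Since √ is increasing, it suffices to compare squared distances:
|RD|² = 4 + 6.25 = 10.25
|RE|² = 56.25 + 20.25 = 76.5
|RF|² = 6.25 + 132.25 = 138.5
|RG|² = 256 + 72.25 = 328.25
|RH|² = 30.25 + 1 = 31.25
|RJ|² = 56.25 + 90.25 = 146.5
|RK|² = 169 + 16 = 185
|RL|² = 49 + 56.25 = 105.25
|RM|² = 56.25 + 81 = 137.25
|RN|² = 210.25 + 110.25 = 320.5
D is nearest.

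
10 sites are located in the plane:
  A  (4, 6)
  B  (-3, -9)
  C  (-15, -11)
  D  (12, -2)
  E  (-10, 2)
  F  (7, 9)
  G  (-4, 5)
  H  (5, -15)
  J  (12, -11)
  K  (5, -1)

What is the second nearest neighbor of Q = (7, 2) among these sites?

A

Since √ is increasing, it suffices to compare squared distances:
|QA|² = (7−4)² + (2−6)² = 9 + 16 = 25
|QB|² = (7−(-3))² + (2−(-9))² = 100 + 121 = 221
|QC|² = (7−(-15))² + (2−(-11))² = 484 + 169 = 653
|QD|² = (7−12)² + (2−(-2))² = 25 + 16 = 41
|QE|² = (7−(-10))² + (2−2)² = 289 + 0 = 289
|QF|² = (7−7)² + (2−9)² = 0 + 49 = 49
|QG|² = (7−(-4))² + (2−5)² = 121 + 9 = 130
|QH|² = (7−5)² + (2−(-15))² = 4 + 289 = 293
|QJ|² = (7−12)² + (2−(-11))² = 25 + 169 = 194
|QK|² = (7−5)² + (2−(-1))² = 4 + 9 = 13
Sorted ascending: K, A, D, … — the second-nearest is A.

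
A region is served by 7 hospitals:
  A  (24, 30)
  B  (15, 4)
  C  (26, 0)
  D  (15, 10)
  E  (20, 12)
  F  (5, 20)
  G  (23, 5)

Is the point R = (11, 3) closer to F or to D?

Compare squared distances:
|RF|² = (11−5)² + (3−20)² = 36 + 289 = 325
|RD|² = (11−15)² + (3−10)² = 16 + 49 = 65
325 > 65, so D is closer.

D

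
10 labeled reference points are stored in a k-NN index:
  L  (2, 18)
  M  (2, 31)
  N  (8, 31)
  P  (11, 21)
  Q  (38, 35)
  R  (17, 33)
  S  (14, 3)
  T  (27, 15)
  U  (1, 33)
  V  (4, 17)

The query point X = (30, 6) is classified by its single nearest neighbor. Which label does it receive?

Since √ is increasing, it suffices to compare squared distances:
|XL|² = 784 + 144 = 928
|XM|² = 784 + 625 = 1409
|XN|² = 484 + 625 = 1109
|XP|² = 361 + 225 = 586
|XQ|² = 64 + 841 = 905
|XR|² = 169 + 729 = 898
|XS|² = 256 + 9 = 265
|XT|² = 9 + 81 = 90
|XU|² = 841 + 729 = 1570
|XV|² = 676 + 121 = 797
T is nearest.

T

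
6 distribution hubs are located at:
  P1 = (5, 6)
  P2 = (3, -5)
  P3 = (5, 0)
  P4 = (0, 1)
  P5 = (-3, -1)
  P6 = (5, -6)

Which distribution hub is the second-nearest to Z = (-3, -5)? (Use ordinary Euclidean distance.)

Since √ is increasing, it suffices to compare squared distances:
|ZP1|² = (-3−5)² + (-5−6)² = 64 + 121 = 185
|ZP2|² = (-3−3)² + (-5−(-5))² = 36 + 0 = 36
|ZP3|² = (-3−5)² + (-5−0)² = 64 + 25 = 89
|ZP4|² = (-3−0)² + (-5−1)² = 9 + 36 = 45
|ZP5|² = (-3−(-3))² + (-5−(-1))² = 0 + 16 = 16
|ZP6|² = (-3−5)² + (-5−(-6))² = 64 + 1 = 65
Sorted ascending: P5, P2, P4, … — the second-nearest is P2.

P2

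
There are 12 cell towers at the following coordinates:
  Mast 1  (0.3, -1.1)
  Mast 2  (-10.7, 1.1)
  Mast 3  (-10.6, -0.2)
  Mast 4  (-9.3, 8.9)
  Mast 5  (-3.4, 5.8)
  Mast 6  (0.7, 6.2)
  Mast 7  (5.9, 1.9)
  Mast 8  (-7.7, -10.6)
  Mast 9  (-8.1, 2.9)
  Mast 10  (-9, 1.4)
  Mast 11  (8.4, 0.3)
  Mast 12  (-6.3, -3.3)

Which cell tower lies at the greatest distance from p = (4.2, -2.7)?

Since √ is increasing, it suffices to compare squared distances:
d²(p, Mast 1) = 15.21 + 2.56 = 17.77
d²(p, Mast 2) = 222.01 + 14.44 = 236.45
d²(p, Mast 3) = 219.04 + 6.25 = 225.29
d²(p, Mast 4) = 182.25 + 134.56 = 316.81
d²(p, Mast 5) = 57.76 + 72.25 = 130.01
d²(p, Mast 6) = 12.25 + 79.21 = 91.46
d²(p, Mast 7) = 2.89 + 21.16 = 24.05
d²(p, Mast 8) = 141.61 + 62.41 = 204.02
d²(p, Mast 9) = 151.29 + 31.36 = 182.65
d²(p, Mast 10) = 174.24 + 16.81 = 191.05
d²(p, Mast 11) = 17.64 + 9 = 26.64
d²(p, Mast 12) = 110.25 + 0.36 = 110.61
The largest is to Mast 4.

Mast 4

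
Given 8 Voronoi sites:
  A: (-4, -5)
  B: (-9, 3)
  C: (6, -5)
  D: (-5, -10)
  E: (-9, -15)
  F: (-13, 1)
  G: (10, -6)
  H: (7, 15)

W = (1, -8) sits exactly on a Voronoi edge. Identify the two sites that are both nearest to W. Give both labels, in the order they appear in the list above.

Squared distances from W to each site:
|WA|² = (1−(-4))² + (-8−(-5))² = 25 + 9 = 34
|WB|² = (1−(-9))² + (-8−3)² = 100 + 121 = 221
|WC|² = (1−6)² + (-8−(-5))² = 25 + 9 = 34
|WD|² = (1−(-5))² + (-8−(-10))² = 36 + 4 = 40
|WE|² = (1−(-9))² + (-8−(-15))² = 100 + 49 = 149
|WF|² = (1−(-13))² + (-8−1)² = 196 + 81 = 277
|WG|² = (1−10)² + (-8−(-6))² = 81 + 4 = 85
|WH|² = (1−7)² + (-8−15)² = 36 + 529 = 565
W is equidistant from A and C (both at squared distance 34), and every other site is strictly farther — so W lies on the A–C Voronoi edge.

A and C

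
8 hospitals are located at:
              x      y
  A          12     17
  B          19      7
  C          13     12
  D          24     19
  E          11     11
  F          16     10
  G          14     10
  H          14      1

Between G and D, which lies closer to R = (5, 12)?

G

Compare squared distances:
|RG|² = (5−14)² + (12−10)² = 81 + 4 = 85
|RD|² = (5−24)² + (12−19)² = 361 + 49 = 410
85 < 410, so G is closer.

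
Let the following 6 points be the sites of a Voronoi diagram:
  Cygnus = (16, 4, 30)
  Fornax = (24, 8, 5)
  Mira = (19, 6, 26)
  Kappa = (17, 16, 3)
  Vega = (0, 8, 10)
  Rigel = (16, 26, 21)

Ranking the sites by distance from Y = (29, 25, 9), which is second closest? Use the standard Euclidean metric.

Rigel

Since √ is increasing, it suffices to compare squared distances:
d²(Y, Cygnus) = (29−16)² + (25−4)² + (9−30)² = 169 + 441 + 441 = 1051
d²(Y, Fornax) = (29−24)² + (25−8)² + (9−5)² = 25 + 289 + 16 = 330
d²(Y, Mira) = (29−19)² + (25−6)² + (9−26)² = 100 + 361 + 289 = 750
d²(Y, Kappa) = (29−17)² + (25−16)² + (9−3)² = 144 + 81 + 36 = 261
d²(Y, Vega) = (29−0)² + (25−8)² + (9−10)² = 841 + 289 + 1 = 1131
d²(Y, Rigel) = (29−16)² + (25−26)² + (9−21)² = 169 + 1 + 144 = 314
Sorted ascending: Kappa, Rigel, Fornax, … — the second-nearest is Rigel.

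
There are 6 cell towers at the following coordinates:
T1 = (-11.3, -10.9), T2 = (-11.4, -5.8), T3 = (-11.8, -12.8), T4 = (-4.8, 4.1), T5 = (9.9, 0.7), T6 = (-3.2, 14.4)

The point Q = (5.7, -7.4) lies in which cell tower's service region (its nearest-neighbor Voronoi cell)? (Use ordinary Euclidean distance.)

T5

Since √ is increasing, it suffices to compare squared distances:
|QT1|² = (5.7−(-11.3))² + (-7.4−(-10.9))² = 289 + 12.25 = 301.25
|QT2|² = (5.7−(-11.4))² + (-7.4−(-5.8))² = 292.41 + 2.56 = 294.97
|QT3|² = (5.7−(-11.8))² + (-7.4−(-12.8))² = 306.25 + 29.16 = 335.41
|QT4|² = (5.7−(-4.8))² + (-7.4−4.1)² = 110.25 + 132.25 = 242.5
|QT5|² = (5.7−9.9)² + (-7.4−0.7)² = 17.64 + 65.61 = 83.25
|QT6|² = (5.7−(-3.2))² + (-7.4−14.4)² = 79.21 + 475.24 = 554.45
The smallest is to T5, so Q lies in the Voronoi region of T5.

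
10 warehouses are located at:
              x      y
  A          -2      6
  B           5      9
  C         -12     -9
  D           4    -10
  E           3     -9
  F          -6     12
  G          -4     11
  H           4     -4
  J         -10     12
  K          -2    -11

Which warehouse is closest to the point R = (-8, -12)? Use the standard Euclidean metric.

C

Since √ is increasing, it suffices to compare squared distances:
|RA|² = 36 + 324 = 360
|RB|² = 169 + 441 = 610
|RC|² = 16 + 9 = 25
|RD|² = 144 + 4 = 148
|RE|² = 121 + 9 = 130
|RF|² = 4 + 576 = 580
|RG|² = 16 + 529 = 545
|RH|² = 144 + 64 = 208
|RJ|² = 4 + 576 = 580
|RK|² = 36 + 1 = 37
C is nearest.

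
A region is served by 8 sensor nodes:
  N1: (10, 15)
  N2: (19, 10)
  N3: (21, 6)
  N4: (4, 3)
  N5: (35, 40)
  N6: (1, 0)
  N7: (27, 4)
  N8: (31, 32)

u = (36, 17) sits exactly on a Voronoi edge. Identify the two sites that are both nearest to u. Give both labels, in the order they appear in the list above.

Squared distances from u to each site:
|uN1|² = 676 + 4 = 680
|uN2|² = 289 + 49 = 338
|uN3|² = 225 + 121 = 346
|uN4|² = 1024 + 196 = 1220
|uN5|² = 1 + 529 = 530
|uN6|² = 1225 + 289 = 1514
|uN7|² = 81 + 169 = 250
|uN8|² = 25 + 225 = 250
u is equidistant from N7 and N8 (both at squared distance 250), and every other site is strictly farther — so u lies on the N7–N8 Voronoi edge.

N7 and N8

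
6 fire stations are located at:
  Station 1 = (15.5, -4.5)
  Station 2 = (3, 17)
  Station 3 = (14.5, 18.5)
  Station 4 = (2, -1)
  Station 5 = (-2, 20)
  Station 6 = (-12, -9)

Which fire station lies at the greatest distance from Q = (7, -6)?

Station 5

Compare squared distances (the ordering matches that of the actual distances):
d²(Q, Station 1) = (7−15.5)² + (-6−(-4.5))² = 72.25 + 2.25 = 74.5
d²(Q, Station 2) = (7−3)² + (-6−17)² = 16 + 529 = 545
d²(Q, Station 3) = (7−14.5)² + (-6−18.5)² = 56.25 + 600.25 = 656.5
d²(Q, Station 4) = (7−2)² + (-6−(-1))² = 25 + 25 = 50
d²(Q, Station 5) = (7−(-2))² + (-6−20)² = 81 + 676 = 757
d²(Q, Station 6) = (7−(-12))² + (-6−(-9))² = 361 + 9 = 370
The largest is to Station 5.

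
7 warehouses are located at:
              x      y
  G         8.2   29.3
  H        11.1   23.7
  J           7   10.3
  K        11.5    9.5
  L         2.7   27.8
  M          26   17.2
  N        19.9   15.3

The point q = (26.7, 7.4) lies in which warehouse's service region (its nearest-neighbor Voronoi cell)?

Compare squared distances (the ordering matches that of the actual distances):
|qG|² = (26.7−8.2)² + (7.4−29.3)² = 342.25 + 479.61 = 821.86
|qH|² = (26.7−11.1)² + (7.4−23.7)² = 243.36 + 265.69 = 509.05
|qJ|² = (26.7−7)² + (7.4−10.3)² = 388.09 + 8.41 = 396.5
|qK|² = (26.7−11.5)² + (7.4−9.5)² = 231.04 + 4.41 = 235.45
|qL|² = (26.7−2.7)² + (7.4−27.8)² = 576 + 416.16 = 992.16
|qM|² = (26.7−26)² + (7.4−17.2)² = 0.49 + 96.04 = 96.53
|qN|² = (26.7−19.9)² + (7.4−15.3)² = 46.24 + 62.41 = 108.65
M is nearest.

M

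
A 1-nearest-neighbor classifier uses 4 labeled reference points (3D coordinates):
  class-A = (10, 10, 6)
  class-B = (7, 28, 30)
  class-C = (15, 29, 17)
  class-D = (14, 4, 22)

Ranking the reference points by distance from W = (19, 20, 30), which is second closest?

class-C

Squared Euclidean distances:
d²(W, class-A) = 81 + 100 + 576 = 757
d²(W, class-B) = 144 + 64 + 0 = 208
d²(W, class-C) = 16 + 81 + 169 = 266
d²(W, class-D) = 25 + 256 + 64 = 345
Sorted ascending: class-B, class-C, class-D, … — the second-nearest is class-C.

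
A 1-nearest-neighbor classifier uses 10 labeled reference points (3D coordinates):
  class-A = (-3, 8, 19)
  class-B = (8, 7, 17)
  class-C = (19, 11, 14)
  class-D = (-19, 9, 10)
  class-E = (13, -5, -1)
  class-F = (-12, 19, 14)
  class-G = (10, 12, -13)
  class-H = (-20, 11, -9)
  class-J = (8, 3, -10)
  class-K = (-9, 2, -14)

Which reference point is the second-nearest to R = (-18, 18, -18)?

class-K

Squared Euclidean distances:
d²(R, class-A) = (-18−(-3))² + (18−8)² + (-18−19)² = 225 + 100 + 1369 = 1694
d²(R, class-B) = (-18−8)² + (18−7)² + (-18−17)² = 676 + 121 + 1225 = 2022
d²(R, class-C) = (-18−19)² + (18−11)² + (-18−14)² = 1369 + 49 + 1024 = 2442
d²(R, class-D) = (-18−(-19))² + (18−9)² + (-18−10)² = 1 + 81 + 784 = 866
d²(R, class-E) = (-18−13)² + (18−(-5))² + (-18−(-1))² = 961 + 529 + 289 = 1779
d²(R, class-F) = (-18−(-12))² + (18−19)² + (-18−14)² = 36 + 1 + 1024 = 1061
d²(R, class-G) = (-18−10)² + (18−12)² + (-18−(-13))² = 784 + 36 + 25 = 845
d²(R, class-H) = (-18−(-20))² + (18−11)² + (-18−(-9))² = 4 + 49 + 81 = 134
d²(R, class-J) = (-18−8)² + (18−3)² + (-18−(-10))² = 676 + 225 + 64 = 965
d²(R, class-K) = (-18−(-9))² + (18−2)² + (-18−(-14))² = 81 + 256 + 16 = 353
Sorted ascending: class-H, class-K, class-G, … — the second-nearest is class-K.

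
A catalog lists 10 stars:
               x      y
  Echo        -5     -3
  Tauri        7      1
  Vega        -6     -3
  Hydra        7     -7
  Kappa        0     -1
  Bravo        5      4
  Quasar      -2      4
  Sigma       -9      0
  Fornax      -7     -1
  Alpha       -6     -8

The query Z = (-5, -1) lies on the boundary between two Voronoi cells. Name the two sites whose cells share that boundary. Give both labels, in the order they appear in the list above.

Echo and Fornax

Squared distances from Z to each site:
d²(Z, Echo) = (-5−(-5))² + (-1−(-3))² = 0 + 4 = 4
d²(Z, Tauri) = (-5−7)² + (-1−1)² = 144 + 4 = 148
d²(Z, Vega) = (-5−(-6))² + (-1−(-3))² = 1 + 4 = 5
d²(Z, Hydra) = (-5−7)² + (-1−(-7))² = 144 + 36 = 180
d²(Z, Kappa) = (-5−0)² + (-1−(-1))² = 25 + 0 = 25
d²(Z, Bravo) = (-5−5)² + (-1−4)² = 100 + 25 = 125
d²(Z, Quasar) = (-5−(-2))² + (-1−4)² = 9 + 25 = 34
d²(Z, Sigma) = (-5−(-9))² + (-1−0)² = 16 + 1 = 17
d²(Z, Fornax) = (-5−(-7))² + (-1−(-1))² = 4 + 0 = 4
d²(Z, Alpha) = (-5−(-6))² + (-1−(-8))² = 1 + 49 = 50
Z is equidistant from Echo and Fornax (both at squared distance 4), and every other site is strictly farther — so Z lies on the Echo–Fornax Voronoi edge.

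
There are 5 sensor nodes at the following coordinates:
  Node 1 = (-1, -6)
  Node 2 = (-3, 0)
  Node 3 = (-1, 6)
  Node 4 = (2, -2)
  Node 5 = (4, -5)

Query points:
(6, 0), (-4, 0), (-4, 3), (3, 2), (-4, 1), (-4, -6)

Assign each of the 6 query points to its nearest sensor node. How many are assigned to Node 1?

1

(6, 0) — d² to each: Node 1:85, Node 2:81, Node 3:85, Node 4:20, Node 5:29 → nearest is Node 4
(-4, 0) — d² to each: Node 1:45, Node 2:1, Node 3:45, Node 4:40, Node 5:89 → nearest is Node 2
(-4, 3) — d² to each: Node 1:90, Node 2:10, Node 3:18, Node 4:61, Node 5:128 → nearest is Node 2
(3, 2) — d² to each: Node 1:80, Node 2:40, Node 3:32, Node 4:17, Node 5:50 → nearest is Node 4
(-4, 1) — d² to each: Node 1:58, Node 2:2, Node 3:34, Node 4:45, Node 5:100 → nearest is Node 2
(-4, -6) — d² to each: Node 1:9, Node 2:37, Node 3:153, Node 4:52, Node 5:65 → nearest is Node 1
1 of the 6 points has Node 1 as nearest.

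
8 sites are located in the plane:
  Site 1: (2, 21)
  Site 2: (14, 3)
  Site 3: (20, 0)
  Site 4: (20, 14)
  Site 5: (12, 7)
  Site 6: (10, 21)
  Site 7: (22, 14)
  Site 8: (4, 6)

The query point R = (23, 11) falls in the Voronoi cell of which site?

Site 7

Since √ is increasing, it suffices to compare squared distances:
d²(R, Site 1) = (23−2)² + (11−21)² = 441 + 100 = 541
d²(R, Site 2) = (23−14)² + (11−3)² = 81 + 64 = 145
d²(R, Site 3) = (23−20)² + (11−0)² = 9 + 121 = 130
d²(R, Site 4) = (23−20)² + (11−14)² = 9 + 9 = 18
d²(R, Site 5) = (23−12)² + (11−7)² = 121 + 16 = 137
d²(R, Site 6) = (23−10)² + (11−21)² = 169 + 100 = 269
d²(R, Site 7) = (23−22)² + (11−14)² = 1 + 9 = 10
d²(R, Site 8) = (23−4)² + (11−6)² = 361 + 25 = 386
Minimum is at Site 7.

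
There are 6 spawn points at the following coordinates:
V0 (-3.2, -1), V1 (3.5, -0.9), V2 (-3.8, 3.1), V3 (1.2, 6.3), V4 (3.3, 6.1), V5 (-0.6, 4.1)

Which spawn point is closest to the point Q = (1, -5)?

Compare squared distances (the ordering matches that of the actual distances):
|QV0|² = (1−(-3.2))² + (-5−(-1))² = 17.64 + 16 = 33.64
|QV1|² = (1−3.5)² + (-5−(-0.9))² = 6.25 + 16.81 = 23.06
|QV2|² = (1−(-3.8))² + (-5−3.1)² = 23.04 + 65.61 = 88.65
|QV3|² = (1−1.2)² + (-5−6.3)² = 0.04 + 127.69 = 127.73
|QV4|² = (1−3.3)² + (-5−6.1)² = 5.29 + 123.21 = 128.5
|QV5|² = (1−(-0.6))² + (-5−4.1)² = 2.56 + 82.81 = 85.37
V1 is nearest.

V1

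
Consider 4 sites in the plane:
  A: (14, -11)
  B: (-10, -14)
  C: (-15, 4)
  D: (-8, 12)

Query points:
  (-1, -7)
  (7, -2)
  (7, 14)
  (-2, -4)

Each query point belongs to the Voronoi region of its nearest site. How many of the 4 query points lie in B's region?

(-1, -7) — d² to each: A:241, B:130, C:317, D:410 → nearest is B
(7, -2) — d² to each: A:130, B:433, C:520, D:421 → nearest is A
(7, 14) — d² to each: A:674, B:1073, C:584, D:229 → nearest is D
(-2, -4) — d² to each: A:305, B:164, C:233, D:292 → nearest is B
2 of the 4 points have B as nearest.

2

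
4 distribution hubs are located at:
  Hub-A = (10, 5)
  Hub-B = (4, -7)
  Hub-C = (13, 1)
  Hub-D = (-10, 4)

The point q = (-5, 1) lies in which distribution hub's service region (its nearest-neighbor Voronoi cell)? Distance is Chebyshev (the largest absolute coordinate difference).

Hub-D

d(q, Hub-A) = max(15, 4) = 15
d(q, Hub-B) = max(9, 8) = 9
d(q, Hub-C) = max(18, 0) = 18
d(q, Hub-D) = max(5, 3) = 5
The smallest is to Hub-D, so q lies in the Voronoi region of Hub-D.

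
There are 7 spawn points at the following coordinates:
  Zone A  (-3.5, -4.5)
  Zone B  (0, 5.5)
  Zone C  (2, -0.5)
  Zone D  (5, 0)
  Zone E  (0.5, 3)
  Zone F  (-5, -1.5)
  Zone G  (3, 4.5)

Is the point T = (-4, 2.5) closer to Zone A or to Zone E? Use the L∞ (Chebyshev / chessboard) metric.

Zone E

d(T, Zone A) = max(0.5, 7) = 7
d(T, Zone E) = max(4.5, 0.5) = 4.5
7 > 4.5, so Zone E is closer.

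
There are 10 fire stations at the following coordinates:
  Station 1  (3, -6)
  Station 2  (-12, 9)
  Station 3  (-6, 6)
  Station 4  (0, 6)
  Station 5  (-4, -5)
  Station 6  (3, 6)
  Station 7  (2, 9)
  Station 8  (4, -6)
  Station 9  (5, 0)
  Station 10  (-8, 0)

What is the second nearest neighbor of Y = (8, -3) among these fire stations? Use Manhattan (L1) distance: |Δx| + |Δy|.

Station 8

d(Y, Station 1) = 5 + 3 = 8
d(Y, Station 2) = 20 + 12 = 32
d(Y, Station 3) = 14 + 9 = 23
d(Y, Station 4) = 8 + 9 = 17
d(Y, Station 5) = 12 + 2 = 14
d(Y, Station 6) = 5 + 9 = 14
d(Y, Station 7) = 6 + 12 = 18
d(Y, Station 8) = 4 + 3 = 7
d(Y, Station 9) = 3 + 3 = 6
d(Y, Station 10) = 16 + 3 = 19
Sorted ascending: Station 9, Station 8, Station 1, … — the second-nearest is Station 8.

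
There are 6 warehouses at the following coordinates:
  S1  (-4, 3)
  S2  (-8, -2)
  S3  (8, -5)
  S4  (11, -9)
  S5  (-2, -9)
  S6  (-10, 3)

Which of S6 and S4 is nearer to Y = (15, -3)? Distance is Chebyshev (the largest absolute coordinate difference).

S4

d(Y,S6) = max(25, 6) = 25
d(Y,S4) = max(4, 6) = 6
25 > 6, so S4 is closer.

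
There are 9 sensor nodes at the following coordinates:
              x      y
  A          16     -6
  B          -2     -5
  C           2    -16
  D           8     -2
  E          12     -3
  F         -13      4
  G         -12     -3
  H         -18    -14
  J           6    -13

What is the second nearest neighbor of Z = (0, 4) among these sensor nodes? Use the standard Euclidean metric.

D

Squared Euclidean distances:
|ZA|² = 256 + 100 = 356
|ZB|² = 4 + 81 = 85
|ZC|² = 4 + 400 = 404
|ZD|² = 64 + 36 = 100
|ZE|² = 144 + 49 = 193
|ZF|² = 169 + 0 = 169
|ZG|² = 144 + 49 = 193
|ZH|² = 324 + 324 = 648
|ZJ|² = 36 + 289 = 325
Sorted ascending: B, D, F, … — the second-nearest is D.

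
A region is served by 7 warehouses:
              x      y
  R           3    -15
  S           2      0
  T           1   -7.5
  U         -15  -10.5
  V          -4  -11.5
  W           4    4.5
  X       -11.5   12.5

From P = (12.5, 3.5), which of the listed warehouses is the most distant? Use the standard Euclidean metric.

U

Squared Euclidean distances:
|PR|² = (12.5−3)² + (3.5−(-15))² = 90.25 + 342.25 = 432.5
|PS|² = (12.5−2)² + (3.5−0)² = 110.25 + 12.25 = 122.5
|PT|² = (12.5−1)² + (3.5−(-7.5))² = 132.25 + 121 = 253.25
|PU|² = (12.5−(-15))² + (3.5−(-10.5))² = 756.25 + 196 = 952.25
|PV|² = (12.5−(-4))² + (3.5−(-11.5))² = 272.25 + 225 = 497.25
|PW|² = (12.5−4)² + (3.5−4.5)² = 72.25 + 1 = 73.25
|PX|² = (12.5−(-11.5))² + (3.5−12.5)² = 576 + 81 = 657
The largest is to U.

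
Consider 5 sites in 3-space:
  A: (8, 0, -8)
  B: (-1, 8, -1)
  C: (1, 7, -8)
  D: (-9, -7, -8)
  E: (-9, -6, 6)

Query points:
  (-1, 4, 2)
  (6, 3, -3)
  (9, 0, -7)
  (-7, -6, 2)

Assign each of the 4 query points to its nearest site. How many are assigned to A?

(-1, 4, 2) — d² to each: A:197, B:25, C:113, D:285, E:180 → nearest is B
(6, 3, -3) — d² to each: A:38, B:78, C:66, D:350, E:387 → nearest is A
(9, 0, -7) — d² to each: A:2, B:200, C:114, D:374, E:529 → nearest is A
(-7, -6, 2) — d² to each: A:361, B:241, C:333, D:105, E:20 → nearest is E
2 of the 4 points have A as nearest.

2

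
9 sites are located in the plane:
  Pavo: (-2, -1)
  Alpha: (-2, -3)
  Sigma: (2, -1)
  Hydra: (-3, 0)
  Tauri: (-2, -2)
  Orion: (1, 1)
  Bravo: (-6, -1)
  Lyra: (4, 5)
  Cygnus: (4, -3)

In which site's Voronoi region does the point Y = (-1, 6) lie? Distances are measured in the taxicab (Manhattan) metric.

Lyra

d(Y, Pavo) = 1 + 7 = 8
d(Y, Alpha) = 1 + 9 = 10
d(Y, Sigma) = 3 + 7 = 10
d(Y, Hydra) = 2 + 6 = 8
d(Y, Tauri) = 1 + 8 = 9
d(Y, Orion) = 2 + 5 = 7
d(Y, Bravo) = 5 + 7 = 12
d(Y, Lyra) = 5 + 1 = 6
d(Y, Cygnus) = 5 + 9 = 14
Minimum is at Lyra.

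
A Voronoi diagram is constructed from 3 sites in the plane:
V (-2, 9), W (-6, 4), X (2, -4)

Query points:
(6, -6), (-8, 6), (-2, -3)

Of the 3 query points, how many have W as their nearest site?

(6, -6) — d² to each: V:289, W:244, X:20 → nearest is X
(-8, 6) — d² to each: V:45, W:8, X:200 → nearest is W
(-2, -3) — d² to each: V:144, W:65, X:17 → nearest is X
1 of the 3 points has W as nearest.

1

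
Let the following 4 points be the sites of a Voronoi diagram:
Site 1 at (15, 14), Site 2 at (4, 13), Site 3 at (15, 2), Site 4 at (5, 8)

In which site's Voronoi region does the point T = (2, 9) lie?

Squared Euclidean distances:
d²(T, Site 1) = (2−15)² + (9−14)² = 169 + 25 = 194
d²(T, Site 2) = (2−4)² + (9−13)² = 4 + 16 = 20
d²(T, Site 3) = (2−15)² + (9−2)² = 169 + 49 = 218
d²(T, Site 4) = (2−5)² + (9−8)² = 9 + 1 = 10
The smallest is to Site 4, so T lies in the Voronoi region of Site 4.

Site 4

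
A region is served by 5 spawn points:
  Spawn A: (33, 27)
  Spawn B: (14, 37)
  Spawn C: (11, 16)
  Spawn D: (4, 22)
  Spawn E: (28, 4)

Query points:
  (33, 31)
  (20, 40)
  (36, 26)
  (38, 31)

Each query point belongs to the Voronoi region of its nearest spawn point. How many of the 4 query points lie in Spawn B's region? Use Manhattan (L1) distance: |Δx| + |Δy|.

1

(33, 31) — d to each: Spawn A:4, Spawn B:25, Spawn C:37, Spawn D:38, Spawn E:32 → nearest is Spawn A
(20, 40) — d to each: Spawn A:26, Spawn B:9, Spawn C:33, Spawn D:34, Spawn E:44 → nearest is Spawn B
(36, 26) — d to each: Spawn A:4, Spawn B:33, Spawn C:35, Spawn D:36, Spawn E:30 → nearest is Spawn A
(38, 31) — d to each: Spawn A:9, Spawn B:30, Spawn C:42, Spawn D:43, Spawn E:37 → nearest is Spawn A
1 of the 4 points has Spawn B as nearest.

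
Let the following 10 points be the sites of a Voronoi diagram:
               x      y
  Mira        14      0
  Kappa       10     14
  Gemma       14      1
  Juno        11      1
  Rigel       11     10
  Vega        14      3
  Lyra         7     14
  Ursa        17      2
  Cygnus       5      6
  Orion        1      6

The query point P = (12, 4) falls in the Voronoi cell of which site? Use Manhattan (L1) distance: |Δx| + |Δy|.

d(P, Mira) = |12−14| + |4−0| = 2 + 4 = 6
d(P, Kappa) = |12−10| + |4−14| = 2 + 10 = 12
d(P, Gemma) = |12−14| + |4−1| = 2 + 3 = 5
d(P, Juno) = |12−11| + |4−1| = 1 + 3 = 4
d(P, Rigel) = |12−11| + |4−10| = 1 + 6 = 7
d(P, Vega) = |12−14| + |4−3| = 2 + 1 = 3
d(P, Lyra) = |12−7| + |4−14| = 5 + 10 = 15
d(P, Ursa) = |12−17| + |4−2| = 5 + 2 = 7
d(P, Cygnus) = |12−5| + |4−6| = 7 + 2 = 9
d(P, Orion) = |12−1| + |4−6| = 11 + 2 = 13
Minimum is at Vega.

Vega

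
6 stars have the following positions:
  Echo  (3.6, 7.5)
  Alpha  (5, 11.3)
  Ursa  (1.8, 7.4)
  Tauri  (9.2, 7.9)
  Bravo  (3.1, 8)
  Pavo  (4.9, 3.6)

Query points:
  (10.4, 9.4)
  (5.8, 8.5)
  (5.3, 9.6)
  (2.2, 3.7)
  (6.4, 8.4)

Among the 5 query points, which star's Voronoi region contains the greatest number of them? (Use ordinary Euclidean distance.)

(10.4, 9.4) — d² to each: Echo:49.85, Alpha:32.77, Ursa:77.96, Tauri:3.69, Bravo:55.25, Pavo:63.89 → nearest is Tauri
(5.8, 8.5) — d² to each: Echo:5.84, Alpha:8.48, Ursa:17.21, Tauri:11.92, Bravo:7.54, Pavo:24.82 → nearest is Echo
(5.3, 9.6) — d² to each: Echo:7.3, Alpha:2.98, Ursa:17.09, Tauri:18.1, Bravo:7.4, Pavo:36.16 → nearest is Alpha
(2.2, 3.7) — d² to each: Echo:16.4, Alpha:65.6, Ursa:13.85, Tauri:66.64, Bravo:19.3, Pavo:7.3 → nearest is Pavo
(6.4, 8.4) — d² to each: Echo:8.65, Alpha:10.37, Ursa:22.16, Tauri:8.09, Bravo:11.05, Pavo:25.29 → nearest is Tauri
Tally — Echo:1, Alpha:1, Tauri:2, Pavo:1. Tauri captures the most (2).

Tauri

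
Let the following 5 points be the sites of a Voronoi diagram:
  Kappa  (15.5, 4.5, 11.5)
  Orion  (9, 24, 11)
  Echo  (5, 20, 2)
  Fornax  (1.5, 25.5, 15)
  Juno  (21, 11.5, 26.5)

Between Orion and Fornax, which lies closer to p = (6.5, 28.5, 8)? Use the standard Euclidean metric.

Compare squared distances:
d²(p, Orion) = (6.5−9)² + (28.5−24)² + (8−11)² = 6.25 + 20.25 + 9 = 35.5
d²(p, Fornax) = (6.5−1.5)² + (28.5−25.5)² + (8−15)² = 25 + 9 + 49 = 83
35.5 < 83, so Orion is closer.

Orion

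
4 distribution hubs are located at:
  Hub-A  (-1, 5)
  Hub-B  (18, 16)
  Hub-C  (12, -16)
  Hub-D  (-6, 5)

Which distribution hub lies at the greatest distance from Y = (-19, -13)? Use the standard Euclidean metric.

Squared Euclidean distances:
d²(Y, Hub-A) = (-19−(-1))² + (-13−5)² = 324 + 324 = 648
d²(Y, Hub-B) = (-19−18)² + (-13−16)² = 1369 + 841 = 2210
d²(Y, Hub-C) = (-19−12)² + (-13−(-16))² = 961 + 9 = 970
d²(Y, Hub-D) = (-19−(-6))² + (-13−5)² = 169 + 324 = 493
The largest is to Hub-B.

Hub-B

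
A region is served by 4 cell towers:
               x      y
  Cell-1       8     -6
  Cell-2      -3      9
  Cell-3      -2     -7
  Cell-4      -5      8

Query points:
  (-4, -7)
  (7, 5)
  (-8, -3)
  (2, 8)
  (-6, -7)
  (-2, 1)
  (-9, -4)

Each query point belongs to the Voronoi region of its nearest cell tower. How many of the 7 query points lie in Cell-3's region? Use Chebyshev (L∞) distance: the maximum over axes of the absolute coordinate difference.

(-4, -7) — d to each: Cell-1:12, Cell-2:16, Cell-3:2, Cell-4:15 → nearest is Cell-3
(7, 5) — d to each: Cell-1:11, Cell-2:10, Cell-3:12, Cell-4:12 → nearest is Cell-2
(-8, -3) — d to each: Cell-1:16, Cell-2:12, Cell-3:6, Cell-4:11 → nearest is Cell-3
(2, 8) — d to each: Cell-1:14, Cell-2:5, Cell-3:15, Cell-4:7 → nearest is Cell-2
(-6, -7) — d to each: Cell-1:14, Cell-2:16, Cell-3:4, Cell-4:15 → nearest is Cell-3
(-2, 1) — d to each: Cell-1:10, Cell-2:8, Cell-3:8, Cell-4:7 → nearest is Cell-4
(-9, -4) — d to each: Cell-1:17, Cell-2:13, Cell-3:7, Cell-4:12 → nearest is Cell-3
4 of the 7 points have Cell-3 as nearest.

4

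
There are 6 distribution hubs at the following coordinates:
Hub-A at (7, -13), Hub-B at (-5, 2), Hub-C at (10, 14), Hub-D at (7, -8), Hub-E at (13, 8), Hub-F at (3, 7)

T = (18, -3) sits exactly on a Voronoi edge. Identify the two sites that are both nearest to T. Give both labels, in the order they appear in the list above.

Hub-D and Hub-E

Squared distances from T to each site:
d²(T, Hub-A) = (18−7)² + (-3−(-13))² = 121 + 100 = 221
d²(T, Hub-B) = (18−(-5))² + (-3−2)² = 529 + 25 = 554
d²(T, Hub-C) = (18−10)² + (-3−14)² = 64 + 289 = 353
d²(T, Hub-D) = (18−7)² + (-3−(-8))² = 121 + 25 = 146
d²(T, Hub-E) = (18−13)² + (-3−8)² = 25 + 121 = 146
d²(T, Hub-F) = (18−3)² + (-3−7)² = 225 + 100 = 325
T is equidistant from Hub-D and Hub-E (both at squared distance 146), and every other site is strictly farther — so T lies on the Hub-D–Hub-E Voronoi edge.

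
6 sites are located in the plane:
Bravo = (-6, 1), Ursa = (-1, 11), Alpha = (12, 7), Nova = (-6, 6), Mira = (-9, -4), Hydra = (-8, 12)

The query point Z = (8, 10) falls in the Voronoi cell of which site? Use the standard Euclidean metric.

Squared Euclidean distances:
d²(Z, Bravo) = 196 + 81 = 277
d²(Z, Ursa) = 81 + 1 = 82
d²(Z, Alpha) = 16 + 9 = 25
d²(Z, Nova) = 196 + 16 = 212
d²(Z, Mira) = 289 + 196 = 485
d²(Z, Hydra) = 256 + 4 = 260
The smallest is to Alpha, so Z lies in the Voronoi region of Alpha.

Alpha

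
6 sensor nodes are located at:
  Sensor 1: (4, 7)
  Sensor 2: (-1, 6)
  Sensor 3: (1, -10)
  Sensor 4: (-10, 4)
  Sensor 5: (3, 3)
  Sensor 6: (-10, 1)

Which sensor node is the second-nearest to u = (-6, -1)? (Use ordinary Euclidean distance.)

Squared Euclidean distances:
d²(u, Sensor 1) = (-6−4)² + (-1−7)² = 100 + 64 = 164
d²(u, Sensor 2) = (-6−(-1))² + (-1−6)² = 25 + 49 = 74
d²(u, Sensor 3) = (-6−1)² + (-1−(-10))² = 49 + 81 = 130
d²(u, Sensor 4) = (-6−(-10))² + (-1−4)² = 16 + 25 = 41
d²(u, Sensor 5) = (-6−3)² + (-1−3)² = 81 + 16 = 97
d²(u, Sensor 6) = (-6−(-10))² + (-1−1)² = 16 + 4 = 20
Sorted ascending: Sensor 6, Sensor 4, Sensor 2, … — the second-nearest is Sensor 4.

Sensor 4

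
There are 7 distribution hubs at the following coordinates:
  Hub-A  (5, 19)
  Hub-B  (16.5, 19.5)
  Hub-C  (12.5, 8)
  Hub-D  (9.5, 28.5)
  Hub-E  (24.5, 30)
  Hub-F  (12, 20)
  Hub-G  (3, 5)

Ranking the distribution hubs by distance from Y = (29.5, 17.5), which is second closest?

Hub-E

Since √ is increasing, it suffices to compare squared distances:
d²(Y, Hub-A) = (29.5−5)² + (17.5−19)² = 600.25 + 2.25 = 602.5
d²(Y, Hub-B) = (29.5−16.5)² + (17.5−19.5)² = 169 + 4 = 173
d²(Y, Hub-C) = (29.5−12.5)² + (17.5−8)² = 289 + 90.25 = 379.25
d²(Y, Hub-D) = (29.5−9.5)² + (17.5−28.5)² = 400 + 121 = 521
d²(Y, Hub-E) = (29.5−24.5)² + (17.5−30)² = 25 + 156.25 = 181.25
d²(Y, Hub-F) = (29.5−12)² + (17.5−20)² = 306.25 + 6.25 = 312.5
d²(Y, Hub-G) = (29.5−3)² + (17.5−5)² = 702.25 + 156.25 = 858.5
Sorted ascending: Hub-B, Hub-E, Hub-F, … — the second-nearest is Hub-E.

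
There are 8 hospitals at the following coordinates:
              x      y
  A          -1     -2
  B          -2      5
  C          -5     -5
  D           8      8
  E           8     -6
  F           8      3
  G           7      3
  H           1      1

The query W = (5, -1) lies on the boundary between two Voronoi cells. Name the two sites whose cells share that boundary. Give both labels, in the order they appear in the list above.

Squared distances from W to each site:
|WA|² = 36 + 1 = 37
|WB|² = 49 + 36 = 85
|WC|² = 100 + 16 = 116
|WD|² = 9 + 81 = 90
|WE|² = 9 + 25 = 34
|WF|² = 9 + 16 = 25
|WG|² = 4 + 16 = 20
|WH|² = 16 + 4 = 20
W is equidistant from G and H (both at squared distance 20), and every other site is strictly farther — so W lies on the G–H Voronoi edge.

G and H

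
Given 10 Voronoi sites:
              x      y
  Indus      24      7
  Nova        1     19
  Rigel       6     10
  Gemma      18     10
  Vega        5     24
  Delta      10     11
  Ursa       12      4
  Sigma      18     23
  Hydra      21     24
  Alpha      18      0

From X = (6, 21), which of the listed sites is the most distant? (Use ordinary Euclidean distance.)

Squared Euclidean distances:
d²(X, Indus) = (6−24)² + (21−7)² = 324 + 196 = 520
d²(X, Nova) = (6−1)² + (21−19)² = 25 + 4 = 29
d²(X, Rigel) = (6−6)² + (21−10)² = 0 + 121 = 121
d²(X, Gemma) = (6−18)² + (21−10)² = 144 + 121 = 265
d²(X, Vega) = (6−5)² + (21−24)² = 1 + 9 = 10
d²(X, Delta) = (6−10)² + (21−11)² = 16 + 100 = 116
d²(X, Ursa) = (6−12)² + (21−4)² = 36 + 289 = 325
d²(X, Sigma) = (6−18)² + (21−23)² = 144 + 4 = 148
d²(X, Hydra) = (6−21)² + (21−24)² = 225 + 9 = 234
d²(X, Alpha) = (6−18)² + (21−0)² = 144 + 441 = 585
The largest is to Alpha.

Alpha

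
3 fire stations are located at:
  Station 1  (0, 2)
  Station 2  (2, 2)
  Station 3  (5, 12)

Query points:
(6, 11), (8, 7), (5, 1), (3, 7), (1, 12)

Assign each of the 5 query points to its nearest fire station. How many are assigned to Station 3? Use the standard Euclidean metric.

(6, 11) — d² to each: Station 1:117, Station 2:97, Station 3:2 → nearest is Station 3
(8, 7) — d² to each: Station 1:89, Station 2:61, Station 3:34 → nearest is Station 3
(5, 1) — d² to each: Station 1:26, Station 2:10, Station 3:121 → nearest is Station 2
(3, 7) — d² to each: Station 1:34, Station 2:26, Station 3:29 → nearest is Station 2
(1, 12) — d² to each: Station 1:101, Station 2:101, Station 3:16 → nearest is Station 3
3 of the 5 points have Station 3 as nearest.

3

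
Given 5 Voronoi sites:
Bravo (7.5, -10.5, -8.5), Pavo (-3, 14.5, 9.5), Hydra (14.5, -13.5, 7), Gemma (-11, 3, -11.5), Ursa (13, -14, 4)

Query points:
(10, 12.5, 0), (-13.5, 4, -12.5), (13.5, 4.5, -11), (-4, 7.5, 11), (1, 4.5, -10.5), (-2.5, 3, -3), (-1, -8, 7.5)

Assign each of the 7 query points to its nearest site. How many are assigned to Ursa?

1

(10, 12.5, 0) — d² to each: Bravo:607.5, Pavo:263.25, Hydra:745.25, Gemma:663.5, Ursa:727.25 → nearest is Pavo
(-13.5, 4, -12.5) — d² to each: Bravo:667.25, Pavo:704.5, Hydra:1470.5, Gemma:8.25, Ursa:1298.5 → nearest is Gemma
(13.5, 4.5, -11) — d² to each: Bravo:267.25, Pavo:792.5, Hydra:649, Gemma:602.75, Ursa:567.5 → nearest is Bravo
(-4, 7.5, 11) — d² to each: Bravo:836.5, Pavo:52.25, Hydra:799.25, Gemma:575.5, Ursa:800.25 → nearest is Pavo
(1, 4.5, -10.5) — d² to each: Bravo:271.25, Pavo:516, Hydra:812.5, Gemma:147.25, Ursa:696.5 → nearest is Gemma
(-2.5, 3, -3) — d² to each: Bravo:312.5, Pavo:288.75, Hydra:661.25, Gemma:144.5, Ursa:578.25 → nearest is Gemma
(-1, -8, 7.5) — d² to each: Bravo:334.5, Pavo:514.25, Hydra:270.75, Gemma:582, Ursa:244.25 → nearest is Ursa
1 of the 7 points has Ursa as nearest.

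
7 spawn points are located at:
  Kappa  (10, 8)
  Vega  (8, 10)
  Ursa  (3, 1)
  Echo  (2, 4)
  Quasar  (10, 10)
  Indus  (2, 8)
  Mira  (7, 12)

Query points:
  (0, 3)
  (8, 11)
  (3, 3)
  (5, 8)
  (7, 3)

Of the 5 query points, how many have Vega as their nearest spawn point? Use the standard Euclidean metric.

(0, 3) — d² to each: Kappa:125, Vega:113, Ursa:13, Echo:5, Quasar:149, Indus:29, Mira:130 → nearest is Echo
(8, 11) — d² to each: Kappa:13, Vega:1, Ursa:125, Echo:85, Quasar:5, Indus:45, Mira:2 → nearest is Vega
(3, 3) — d² to each: Kappa:74, Vega:74, Ursa:4, Echo:2, Quasar:98, Indus:26, Mira:97 → nearest is Echo
(5, 8) — d² to each: Kappa:25, Vega:13, Ursa:53, Echo:25, Quasar:29, Indus:9, Mira:20 → nearest is Indus
(7, 3) — d² to each: Kappa:34, Vega:50, Ursa:20, Echo:26, Quasar:58, Indus:50, Mira:81 → nearest is Ursa
1 of the 5 points has Vega as nearest.

1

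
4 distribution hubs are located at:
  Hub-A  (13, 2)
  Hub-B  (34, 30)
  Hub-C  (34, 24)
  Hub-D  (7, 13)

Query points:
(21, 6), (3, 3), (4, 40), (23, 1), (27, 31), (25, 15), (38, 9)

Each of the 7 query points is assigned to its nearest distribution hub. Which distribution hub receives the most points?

Hub-A

(21, 6) — d² to each: Hub-A:80, Hub-B:745, Hub-C:493, Hub-D:245 → nearest is Hub-A
(3, 3) — d² to each: Hub-A:101, Hub-B:1690, Hub-C:1402, Hub-D:116 → nearest is Hub-A
(4, 40) — d² to each: Hub-A:1525, Hub-B:1000, Hub-C:1156, Hub-D:738 → nearest is Hub-D
(23, 1) — d² to each: Hub-A:101, Hub-B:962, Hub-C:650, Hub-D:400 → nearest is Hub-A
(27, 31) — d² to each: Hub-A:1037, Hub-B:50, Hub-C:98, Hub-D:724 → nearest is Hub-B
(25, 15) — d² to each: Hub-A:313, Hub-B:306, Hub-C:162, Hub-D:328 → nearest is Hub-C
(38, 9) — d² to each: Hub-A:674, Hub-B:457, Hub-C:241, Hub-D:977 → nearest is Hub-C
Tally — Hub-A:3, Hub-B:1, Hub-C:2, Hub-D:1. Hub-A captures the most (3).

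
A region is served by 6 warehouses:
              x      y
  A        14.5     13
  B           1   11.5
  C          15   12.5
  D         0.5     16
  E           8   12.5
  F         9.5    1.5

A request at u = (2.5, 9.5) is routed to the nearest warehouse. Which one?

Since √ is increasing, it suffices to compare squared distances:
|uA|² = (2.5−14.5)² + (9.5−13)² = 144 + 12.25 = 156.25
|uB|² = (2.5−1)² + (9.5−11.5)² = 2.25 + 4 = 6.25
|uC|² = (2.5−15)² + (9.5−12.5)² = 156.25 + 9 = 165.25
|uD|² = (2.5−0.5)² + (9.5−16)² = 4 + 42.25 = 46.25
|uE|² = (2.5−8)² + (9.5−12.5)² = 30.25 + 9 = 39.25
|uF|² = (2.5−9.5)² + (9.5−1.5)² = 49 + 64 = 113
B is nearest.

B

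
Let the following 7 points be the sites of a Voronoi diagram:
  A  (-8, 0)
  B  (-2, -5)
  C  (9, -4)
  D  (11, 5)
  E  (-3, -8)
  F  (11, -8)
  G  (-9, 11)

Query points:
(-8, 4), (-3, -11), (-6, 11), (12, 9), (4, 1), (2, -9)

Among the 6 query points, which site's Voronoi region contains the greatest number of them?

E

(-8, 4) — d² to each: A:16, B:117, C:353, D:362, E:169, F:505, G:50 → nearest is A
(-3, -11) — d² to each: A:146, B:37, C:193, D:452, E:9, F:205, G:520 → nearest is E
(-6, 11) — d² to each: A:125, B:272, C:450, D:325, E:370, F:650, G:9 → nearest is G
(12, 9) — d² to each: A:481, B:392, C:178, D:17, E:514, F:290, G:445 → nearest is D
(4, 1) — d² to each: A:145, B:72, C:50, D:65, E:130, F:130, G:269 → nearest is C
(2, -9) — d² to each: A:181, B:32, C:74, D:277, E:26, F:82, G:521 → nearest is E
Tally — A:1, C:1, D:1, E:2, G:1. E captures the most (2).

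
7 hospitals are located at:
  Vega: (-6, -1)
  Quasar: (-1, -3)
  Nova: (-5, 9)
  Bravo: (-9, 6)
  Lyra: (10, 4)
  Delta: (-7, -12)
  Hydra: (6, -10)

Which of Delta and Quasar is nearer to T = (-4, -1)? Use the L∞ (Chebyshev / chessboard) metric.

d(T, Delta) = max(3, 11) = 11
d(T, Quasar) = max(3, 2) = 3
11 > 3, so Quasar is closer.

Quasar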